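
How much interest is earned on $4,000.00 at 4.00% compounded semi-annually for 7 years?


Compound interest earned = final amount − principal.
A = P(1 + r/n)^(nt) = $4,000.00 × (1 + 0.04/2)^(2 × 7) = $5,277.92
Interest = A − P = $5,277.92 − $4,000.00 = $1,277.92

Interest = A - P = $1,277.92


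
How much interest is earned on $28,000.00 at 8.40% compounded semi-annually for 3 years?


Compound interest earned = final amount − principal.
A = P(1 + r/n)^(nt) = $28,000.00 × (1 + 0.084/2)^(2 × 3) = $35,839.70
Interest = A − P = $35,839.70 − $28,000.00 = $7,839.70

Interest = A - P = $7,839.70


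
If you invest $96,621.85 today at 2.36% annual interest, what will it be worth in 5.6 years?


Future value formula: FV = PV × (1 + r)^t
FV = $96,621.85 × (1 + 0.0236)^5.6
FV = $96,621.85 × 1.139540
FV = $110,104.46

FV = PV × (1 + r)^t = $110,104.46


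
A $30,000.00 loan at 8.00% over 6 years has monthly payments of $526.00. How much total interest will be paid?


Total paid over the life of the loan = PMT × n.
Total paid = $526.00 × 72 = $37,872.00
Total interest = total paid − principal = $37,872.00 − $30,000.00 = $7,872.00

Total interest = (PMT × n) - PV = $7,872.00


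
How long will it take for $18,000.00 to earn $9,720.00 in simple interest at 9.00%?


Rearrange the simple interest formula for t:
I = P × r × t  ⇒  t = I / (P × r)
t = $9,720.00 / ($18,000.00 × 0.09)
t = 6

t = I/(P×r) = 6 years


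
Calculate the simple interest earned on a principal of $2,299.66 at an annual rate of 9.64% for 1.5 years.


Simple interest formula: I = P × r × t
I = $2,299.66 × 0.0964 × 1.5
I = $332.53

I = P × r × t = $332.53


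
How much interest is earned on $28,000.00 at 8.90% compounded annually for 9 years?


Compound interest earned = final amount − principal.
A = P(1 + r/n)^(nt) = $28,000.00 × (1 + 0.089/1)^(1 × 9) = $60,312.72
Interest = A − P = $60,312.72 − $28,000.00 = $32,312.72

Interest = A - P = $32,312.72


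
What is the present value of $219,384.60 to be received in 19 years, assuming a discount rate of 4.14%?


Present value formula: PV = FV / (1 + r)^t
PV = $219,384.60 / (1 + 0.0414)^19
PV = $219,384.60 / 2.1613938
PV = $101,501.45

PV = FV / (1 + r)^t = $101,501.45


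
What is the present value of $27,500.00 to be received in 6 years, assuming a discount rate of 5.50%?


Present value formula: PV = FV / (1 + r)^t
PV = $27,500.00 / (1 + 0.055)^6
PV = $27,500.00 / 1.378843
PV = $19,944.26

PV = FV / (1 + r)^t = $19,944.26


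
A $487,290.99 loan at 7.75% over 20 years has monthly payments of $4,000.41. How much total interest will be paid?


Total paid over the life of the loan = PMT × n.
Total paid = $4,000.41 × 240 = $960,098.40
Total interest = total paid − principal = $960,098.40 − $487,290.99 = $472,807.41

Total interest = (PMT × n) - PV = $472,807.41


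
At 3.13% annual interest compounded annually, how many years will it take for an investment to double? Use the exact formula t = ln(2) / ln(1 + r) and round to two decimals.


Doubling condition: (1 + r)^t = 2
Take ln of both sides: t × ln(1 + r) = ln(2)
t = ln(2) / ln(1 + r)
t = 0.693147 / 0.030820
t = 22.49

t = ln(2) / ln(1 + r) = 22.49 years


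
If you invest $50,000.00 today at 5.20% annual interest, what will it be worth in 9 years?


Future value formula: FV = PV × (1 + r)^t
FV = $50,000.00 × (1 + 0.052)^9
FV = $50,000.00 × 1.578126
FV = $78,906.30

FV = PV × (1 + r)^t = $78,906.30


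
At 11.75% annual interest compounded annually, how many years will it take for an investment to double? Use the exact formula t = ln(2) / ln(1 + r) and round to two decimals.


Doubling condition: (1 + r)^t = 2
Take ln of both sides: t × ln(1 + r) = ln(2)
t = ln(2) / ln(1 + r)
t = 0.693147 / 0.111094
t = 6.24

t = ln(2) / ln(1 + r) = 6.24 years


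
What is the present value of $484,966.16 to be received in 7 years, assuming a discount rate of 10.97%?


Present value formula: PV = FV / (1 + r)^t
PV = $484,966.16 / (1 + 0.1097)^7
PV = $484,966.16 / 2.0722355
PV = $234,030.43

PV = FV / (1 + r)^t = $234,030.43


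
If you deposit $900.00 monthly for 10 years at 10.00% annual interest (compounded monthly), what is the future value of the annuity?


Future value of an ordinary annuity: FV = PMT × ((1 + r)^n − 1) / r
Monthly rate r = 0.1/12 ≈ 0.00833333, n = 120
FV = $900.00 × ((1 + 0.1/12)^120 − 1) / (0.1/12)
FV = $900.00 × 204.844979
FV = $184,360.48

FV = PMT × ((1+r)^n - 1)/r = $184,360.48


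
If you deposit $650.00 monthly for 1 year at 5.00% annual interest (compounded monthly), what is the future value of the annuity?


Future value of an ordinary annuity: FV = PMT × ((1 + r)^n − 1) / r
Monthly rate r = 0.05/12 ≈ 0.00416667, n = 12
FV = $650.00 × ((1 + 0.05/12)^12 − 1) / (0.05/12)
FV = $650.00 × 12.278855
FV = $7,981.26

FV = PMT × ((1+r)^n - 1)/r = $7,981.26


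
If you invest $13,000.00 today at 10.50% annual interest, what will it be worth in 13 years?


Future value formula: FV = PV × (1 + r)^t
FV = $13,000.00 × (1 + 0.105)^13
FV = $13,000.00 × 3.661926
FV = $47,605.04

FV = PV × (1 + r)^t = $47,605.04


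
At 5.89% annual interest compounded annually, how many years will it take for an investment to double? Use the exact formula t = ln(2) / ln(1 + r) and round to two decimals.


Doubling condition: (1 + r)^t = 2
Take ln of both sides: t × ln(1 + r) = ln(2)
t = ln(2) / ln(1 + r)
t = 0.693147 / 0.057231
t = 12.11

t = ln(2) / ln(1 + r) = 12.11 years


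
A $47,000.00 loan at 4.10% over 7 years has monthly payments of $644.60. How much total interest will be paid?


Total paid over the life of the loan = PMT × n.
Total paid = $644.60 × 84 = $54,146.40
Total interest = total paid − principal = $54,146.40 − $47,000.00 = $7,146.40

Total interest = (PMT × n) - PV = $7,146.40


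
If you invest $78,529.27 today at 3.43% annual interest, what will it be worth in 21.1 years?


Future value formula: FV = PV × (1 + r)^t
FV = $78,529.27 × (1 + 0.0343)^21.1
FV = $78,529.27 × 2.03723754
FV = $159,982.78

FV = PV × (1 + r)^t = $159,982.78


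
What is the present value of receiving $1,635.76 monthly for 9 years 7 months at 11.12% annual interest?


Present value of an ordinary annuity: PV = PMT × (1 − (1 + r)^(−n)) / r
Monthly rate r = 0.1112/12 ≈ 0.00926667, n = 115
PV = $1,635.76 × (1 − (1 + 0.1112/12)^(−115)) / (0.1112/12)
PV = $1,635.76 × 70.554731
PV = $115,410.61

PV = PMT × (1-(1+r)^(-n))/r = $115,410.61


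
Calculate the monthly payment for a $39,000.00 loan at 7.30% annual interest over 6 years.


Loan payment formula: PMT = PV × r / (1 − (1 + r)^(−n))
Monthly rate r = 0.073/12 ≈ 0.00608333, n = 72 months
Denominator: 1 − (1 + 0.073/12)^(−72) = 0.353817
PMT = $39,000.00 × (0.073/12) / 0.353817
PMT = $670.54 per month

PMT = PV × r / (1-(1+r)^(-n)) = $670.54/month


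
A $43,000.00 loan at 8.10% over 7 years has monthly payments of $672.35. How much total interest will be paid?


Total paid over the life of the loan = PMT × n.
Total paid = $672.35 × 84 = $56,477.40
Total interest = total paid − principal = $56,477.40 − $43,000.00 = $13,477.40

Total interest = (PMT × n) - PV = $13,477.40


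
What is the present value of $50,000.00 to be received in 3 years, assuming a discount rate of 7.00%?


Present value formula: PV = FV / (1 + r)^t
PV = $50,000.00 / (1 + 0.07)^3
PV = $50,000.00 / 1.225043
PV = $40,814.89

PV = FV / (1 + r)^t = $40,814.89


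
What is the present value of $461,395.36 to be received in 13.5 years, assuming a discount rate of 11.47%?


Present value formula: PV = FV / (1 + r)^t
PV = $461,395.36 / (1 + 0.1147)^13.5
PV = $461,395.36 / 4.331447
PV = $106,522.22

PV = FV / (1 + r)^t = $106,522.22


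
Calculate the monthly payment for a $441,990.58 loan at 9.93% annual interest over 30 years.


Loan payment formula: PMT = PV × r / (1 − (1 + r)^(−n))
Monthly rate r = 0.0993/12 = 0.008275, n = 360 months
Denominator: 1 − (1 + 0.0993/12)^(−360) = 0.948529
PMT = $441,990.58 × (0.0993/12) / 0.948529
PMT = $3,855.94 per month

PMT = PV × r / (1-(1+r)^(-n)) = $3,855.94/month


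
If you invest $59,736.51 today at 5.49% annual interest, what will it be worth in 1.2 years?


Future value formula: FV = PV × (1 + r)^t
FV = $59,736.51 × (1 + 0.0549)^1.2
FV = $59,736.51 × 1.0662365
FV = $63,693.25

FV = PV × (1 + r)^t = $63,693.25


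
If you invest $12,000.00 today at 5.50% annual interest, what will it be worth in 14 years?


Future value formula: FV = PV × (1 + r)^t
FV = $12,000.00 × (1 + 0.055)^14
FV = $12,000.00 × 2.1160915
FV = $25,393.10

FV = PV × (1 + r)^t = $25,393.10


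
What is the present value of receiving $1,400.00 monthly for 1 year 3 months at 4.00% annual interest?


Present value of an ordinary annuity: PV = PMT × (1 − (1 + r)^(−n)) / r
Monthly rate r = 0.04/12 ≈ 0.00333333, n = 15
PV = $1,400.00 × (1 − (1 + 0.04/12)^(−15)) / (0.04/12)
PV = $1,400.00 × 14.607444
PV = $20,450.42

PV = PMT × (1-(1+r)^(-n))/r = $20,450.42


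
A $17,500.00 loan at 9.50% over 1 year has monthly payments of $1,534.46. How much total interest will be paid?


Total paid over the life of the loan = PMT × n.
Total paid = $1,534.46 × 12 = $18,413.52
Total interest = total paid − principal = $18,413.52 − $17,500.00 = $913.52

Total interest = (PMT × n) - PV = $913.52


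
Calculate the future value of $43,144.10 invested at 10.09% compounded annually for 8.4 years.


Compound interest formula: A = P(1 + r/n)^(nt)
A = $43,144.10 × (1 + 0.1009/1)^(1 × 8.4)
Growth factor: (1 + 0.1009/1)^8.4 = 2.242240
A = $43,144.10 × 2.242240
A = $96,739.43

A = P(1 + r/n)^(nt) = $96,739.43


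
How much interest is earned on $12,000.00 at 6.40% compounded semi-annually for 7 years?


Compound interest earned = final amount − principal.
A = P(1 + r/n)^(nt) = $12,000.00 × (1 + 0.064/2)^(2 × 7) = $18,650.78
Interest = A − P = $18,650.78 − $12,000.00 = $6,650.78

Interest = A - P = $6,650.78


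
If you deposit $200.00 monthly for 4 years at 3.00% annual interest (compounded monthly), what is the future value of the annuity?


Future value of an ordinary annuity: FV = PMT × ((1 + r)^n − 1) / r
Monthly rate r = 0.03/12 = 0.0025, n = 48
FV = $200.00 × ((1 + 0.03/12)^48 − 1) / (0.03/12)
FV = $200.00 × 50.931208
FV = $10,186.24

FV = PMT × ((1+r)^n - 1)/r = $10,186.24


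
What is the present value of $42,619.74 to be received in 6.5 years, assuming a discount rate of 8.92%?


Present value formula: PV = FV / (1 + r)^t
PV = $42,619.74 / (1 + 0.0892)^6.5
PV = $42,619.74 / 1.742608
PV = $24,457.45

PV = FV / (1 + r)^t = $24,457.45


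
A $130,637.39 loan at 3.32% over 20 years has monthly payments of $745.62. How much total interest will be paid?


Total paid over the life of the loan = PMT × n.
Total paid = $745.62 × 240 = $178,948.80
Total interest = total paid − principal = $178,948.80 − $130,637.39 = $48,311.41

Total interest = (PMT × n) - PV = $48,311.41


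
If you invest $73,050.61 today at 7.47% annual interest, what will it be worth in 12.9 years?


Future value formula: FV = PV × (1 + r)^t
FV = $73,050.61 × (1 + 0.0747)^12.9
FV = $73,050.61 × 2.5328269
FV = $185,024.55

FV = PV × (1 + r)^t = $185,024.55


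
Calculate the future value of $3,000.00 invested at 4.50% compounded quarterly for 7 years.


Compound interest formula: A = P(1 + r/n)^(nt)
A = $3,000.00 × (1 + 0.045/4)^(4 × 7)
Growth factor: (1 + 0.045/4)^28 = 1.3678516
A = $3,000.00 × 1.3678516
A = $4,103.55

A = P(1 + r/n)^(nt) = $4,103.55


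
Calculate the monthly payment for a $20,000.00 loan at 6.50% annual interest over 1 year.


Loan payment formula: PMT = PV × r / (1 − (1 + r)^(−n))
Monthly rate r = 0.065/12 ≈ 0.00541667, n = 12 months
Denominator: 1 − (1 + 0.065/12)^(−12) = 0.062768
PMT = $20,000.00 × (0.065/12) / 0.062768
PMT = $1,725.93 per month

PMT = PV × r / (1-(1+r)^(-n)) = $1,725.93/month


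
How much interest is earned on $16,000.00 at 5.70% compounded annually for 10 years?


Compound interest earned = final amount − principal.
A = P(1 + r/n)^(nt) = $16,000.00 × (1 + 0.057/1)^(1 × 10) = $27,852.86
Interest = A − P = $27,852.86 − $16,000.00 = $11,852.86

Interest = A - P = $11,852.86


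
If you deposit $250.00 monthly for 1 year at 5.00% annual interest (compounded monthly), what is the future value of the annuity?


Future value of an ordinary annuity: FV = PMT × ((1 + r)^n − 1) / r
Monthly rate r = 0.05/12 ≈ 0.00416667, n = 12
FV = $250.00 × ((1 + 0.05/12)^12 − 1) / (0.05/12)
FV = $250.00 × 12.278855
FV = $3,069.71

FV = PMT × ((1+r)^n - 1)/r = $3,069.71


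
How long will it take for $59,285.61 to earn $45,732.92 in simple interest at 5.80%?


Rearrange the simple interest formula for t:
I = P × r × t  ⇒  t = I / (P × r)
t = $45,732.92 / ($59,285.61 × 0.058)
t = 13.3

t = I/(P×r) = 13.3 years


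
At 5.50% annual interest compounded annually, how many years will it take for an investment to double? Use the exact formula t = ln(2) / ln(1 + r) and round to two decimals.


Doubling condition: (1 + r)^t = 2
Take ln of both sides: t × ln(1 + r) = ln(2)
t = ln(2) / ln(1 + r)
t = 0.693147 / 0.053541
t = 12.95

t = ln(2) / ln(1 + r) = 12.95 years


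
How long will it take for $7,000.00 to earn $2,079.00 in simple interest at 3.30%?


Rearrange the simple interest formula for t:
I = P × r × t  ⇒  t = I / (P × r)
t = $2,079.00 / ($7,000.00 × 0.033)
t = 9

t = I/(P×r) = 9 years


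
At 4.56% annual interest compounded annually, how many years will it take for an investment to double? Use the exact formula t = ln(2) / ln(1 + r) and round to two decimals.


Doubling condition: (1 + r)^t = 2
Take ln of both sides: t × ln(1 + r) = ln(2)
t = ln(2) / ln(1 + r)
t = 0.693147 / 0.044591
t = 15.54

t = ln(2) / ln(1 + r) = 15.54 years


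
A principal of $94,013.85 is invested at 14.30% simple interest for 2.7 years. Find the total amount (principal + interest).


Total amount formula: A = P(1 + rt) = P + P·r·t
Interest: I = P × r × t = $94,013.85 × 0.143 × 2.7 = $36,298.75
A = P + I = $94,013.85 + $36,298.75 = $130,312.60

A = P + I = P(1 + rt) = $130,312.60


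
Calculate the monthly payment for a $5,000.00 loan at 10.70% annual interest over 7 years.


Loan payment formula: PMT = PV × r / (1 − (1 + r)^(−n))
Monthly rate r = 0.107/12 ≈ 0.00891667, n = 84 months
Denominator: 1 − (1 + 0.107/12)^(−84) = 0.525589
PMT = $5,000.00 × (0.107/12) / 0.525589
PMT = $84.83 per month

PMT = PV × r / (1-(1+r)^(-n)) = $84.83/month


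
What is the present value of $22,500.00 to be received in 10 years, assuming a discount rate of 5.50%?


Present value formula: PV = FV / (1 + r)^t
PV = $22,500.00 / (1 + 0.055)^10
PV = $22,500.00 / 1.708144
PV = $13,172.19

PV = FV / (1 + r)^t = $13,172.19


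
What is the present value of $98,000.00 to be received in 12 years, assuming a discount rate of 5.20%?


Present value formula: PV = FV / (1 + r)^t
PV = $98,000.00 / (1 + 0.052)^12
PV = $98,000.00 / 1.837337
PV = $53,338.06

PV = FV / (1 + r)^t = $53,338.06


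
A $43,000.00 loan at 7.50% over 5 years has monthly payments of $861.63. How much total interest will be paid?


Total paid over the life of the loan = PMT × n.
Total paid = $861.63 × 60 = $51,697.80
Total interest = total paid − principal = $51,697.80 − $43,000.00 = $8,697.80

Total interest = (PMT × n) - PV = $8,697.80


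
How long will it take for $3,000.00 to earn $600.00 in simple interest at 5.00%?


Rearrange the simple interest formula for t:
I = P × r × t  ⇒  t = I / (P × r)
t = $600.00 / ($3,000.00 × 0.05)
t = 4

t = I/(P×r) = 4 years


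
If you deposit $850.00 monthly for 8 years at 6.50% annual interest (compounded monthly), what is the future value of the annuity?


Future value of an ordinary annuity: FV = PMT × ((1 + r)^n − 1) / r
Monthly rate r = 0.065/12 ≈ 0.00541667, n = 96
FV = $850.00 × ((1 + 0.065/12)^96 − 1) / (0.065/12)
FV = $850.00 × 125.477348
FV = $106,655.75

FV = PMT × ((1+r)^n - 1)/r = $106,655.75


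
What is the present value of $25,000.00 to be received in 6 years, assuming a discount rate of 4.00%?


Present value formula: PV = FV / (1 + r)^t
PV = $25,000.00 / (1 + 0.04)^6
PV = $25,000.00 / 1.265319
PV = $19,757.86

PV = FV / (1 + r)^t = $19,757.86


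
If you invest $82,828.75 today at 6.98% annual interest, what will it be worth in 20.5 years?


Future value formula: FV = PV × (1 + r)^t
FV = $82,828.75 × (1 + 0.0698)^20.5
FV = $82,828.75 × 3.9875227
FV = $330,281.52

FV = PV × (1 + r)^t = $330,281.52


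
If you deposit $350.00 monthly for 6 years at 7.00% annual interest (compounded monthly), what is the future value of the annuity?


Future value of an ordinary annuity: FV = PMT × ((1 + r)^n − 1) / r
Monthly rate r = 0.07/12 ≈ 0.00583333, n = 72
FV = $350.00 × ((1 + 0.07/12)^72 − 1) / (0.07/12)
FV = $350.00 × 89.160944
FV = $31,206.33

FV = PMT × ((1+r)^n - 1)/r = $31,206.33


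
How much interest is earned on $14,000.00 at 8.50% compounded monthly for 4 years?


Compound interest earned = final amount − principal.
A = P(1 + r/n)^(nt) = $14,000.00 × (1 + 0.085/12)^(12 × 4) = $19,645.71
Interest = A − P = $19,645.71 − $14,000.00 = $5,645.71

Interest = A - P = $5,645.71


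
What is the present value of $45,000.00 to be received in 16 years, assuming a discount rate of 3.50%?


Present value formula: PV = FV / (1 + r)^t
PV = $45,000.00 / (1 + 0.035)^16
PV = $45,000.00 / 1.733986
PV = $25,951.77

PV = FV / (1 + r)^t = $25,951.77


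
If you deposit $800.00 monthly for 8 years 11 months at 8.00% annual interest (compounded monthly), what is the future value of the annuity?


Future value of an ordinary annuity: FV = PMT × ((1 + r)^n − 1) / r
Monthly rate r = 0.08/12 ≈ 0.00666667, n = 107
FV = $800.00 × ((1 + 0.08/12)^107 − 1) / (0.08/12)
FV = $800.00 × 155.393578
FV = $124,314.86

FV = PMT × ((1+r)^n - 1)/r = $124,314.86


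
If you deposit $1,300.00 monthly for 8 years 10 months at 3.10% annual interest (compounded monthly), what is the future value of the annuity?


Future value of an ordinary annuity: FV = PMT × ((1 + r)^n − 1) / r
Monthly rate r = 0.031/12 ≈ 0.00258333, n = 106
FV = $1,300.00 × ((1 + 0.031/12)^106 − 1) / (0.031/12)
FV = $1,300.00 × 121.754084
FV = $158,280.31

FV = PMT × ((1+r)^n - 1)/r = $158,280.31


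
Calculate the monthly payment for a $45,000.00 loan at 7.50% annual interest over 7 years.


Loan payment formula: PMT = PV × r / (1 − (1 + r)^(−n))
Monthly rate r = 0.075/12 = 0.00625, n = 84 months
Denominator: 1 − (1 + 0.075/12)^(−84) = 0.407477
PMT = $45,000.00 × (0.075/12) / 0.407477
PMT = $690.22 per month

PMT = PV × r / (1-(1+r)^(-n)) = $690.22/month


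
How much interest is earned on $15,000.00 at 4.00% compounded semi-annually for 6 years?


Compound interest earned = final amount − principal.
A = P(1 + r/n)^(nt) = $15,000.00 × (1 + 0.04/2)^(2 × 6) = $19,023.63
Interest = A − P = $19,023.63 − $15,000.00 = $4,023.63

Interest = A - P = $4,023.63


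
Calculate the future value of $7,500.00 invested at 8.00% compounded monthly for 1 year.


Compound interest formula: A = P(1 + r/n)^(nt)
A = $7,500.00 × (1 + 0.08/12)^(12 × 1)
Growth factor: (1 + 0.08/12)^12 = 1.083000
A = $7,500.00 × 1.083000
A = $8,122.50

A = P(1 + r/n)^(nt) = $8,122.50


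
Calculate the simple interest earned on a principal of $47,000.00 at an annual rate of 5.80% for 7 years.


Simple interest formula: I = P × r × t
I = $47,000.00 × 0.058 × 7
I = $19,082.00

I = P × r × t = $19,082.00


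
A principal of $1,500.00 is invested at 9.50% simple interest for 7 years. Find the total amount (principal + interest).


Total amount formula: A = P(1 + rt) = P + P·r·t
Interest: I = P × r × t = $1,500.00 × 0.095 × 7 = $997.50
A = P + I = $1,500.00 + $997.50 = $2,497.50

A = P + I = P(1 + rt) = $2,497.50


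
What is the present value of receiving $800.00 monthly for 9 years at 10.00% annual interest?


Present value of an ordinary annuity: PV = PMT × (1 − (1 + r)^(−n)) / r
Monthly rate r = 0.1/12 ≈ 0.00833333, n = 108
PV = $800.00 × (1 − (1 + 0.1/12)^(−108)) / (0.1/12)
PV = $800.00 × 71.029355
PV = $56,823.48

PV = PMT × (1-(1+r)^(-n))/r = $56,823.48


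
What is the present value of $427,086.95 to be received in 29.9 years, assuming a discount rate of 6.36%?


Present value formula: PV = FV / (1 + r)^t
PV = $427,086.95 / (1 + 0.0636)^29.9
PV = $427,086.95 / 6.319344
PV = $67,584.06

PV = FV / (1 + r)^t = $67,584.06


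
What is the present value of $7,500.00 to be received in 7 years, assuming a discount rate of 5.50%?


Present value formula: PV = FV / (1 + r)^t
PV = $7,500.00 / (1 + 0.055)^7
PV = $7,500.00 / 1.454679
PV = $5,155.78

PV = FV / (1 + r)^t = $5,155.78


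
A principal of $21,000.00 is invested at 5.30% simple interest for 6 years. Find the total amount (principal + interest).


Total amount formula: A = P(1 + rt) = P + P·r·t
Interest: I = P × r × t = $21,000.00 × 0.053 × 6 = $6,678.00
A = P + I = $21,000.00 + $6,678.00 = $27,678.00

A = P + I = P(1 + rt) = $27,678.00


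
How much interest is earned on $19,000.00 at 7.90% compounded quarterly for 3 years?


Compound interest earned = final amount − principal.
A = P(1 + r/n)^(nt) = $19,000.00 × (1 + 0.079/4)^(4 × 3) = $24,025.82
Interest = A − P = $24,025.82 − $19,000.00 = $5,025.82

Interest = A - P = $5,025.82


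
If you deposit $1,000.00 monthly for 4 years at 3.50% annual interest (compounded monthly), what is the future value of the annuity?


Future value of an ordinary annuity: FV = PMT × ((1 + r)^n − 1) / r
Monthly rate r = 0.035/12 ≈ 0.00291667, n = 48
FV = $1,000.00 × ((1 + 0.035/12)^48 − 1) / (0.035/12)
FV = $1,000.00 × 51.442091
FV = $51,442.09

FV = PMT × ((1+r)^n - 1)/r = $51,442.09


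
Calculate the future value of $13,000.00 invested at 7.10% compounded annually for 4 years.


Compound interest formula: A = P(1 + r/n)^(nt)
A = $13,000.00 × (1 + 0.071/1)^(1 × 4)
Growth factor: (1 + 0.071/1)^4 = 1.315703
A = $13,000.00 × 1.315703
A = $17,104.14

A = P(1 + r/n)^(nt) = $17,104.14


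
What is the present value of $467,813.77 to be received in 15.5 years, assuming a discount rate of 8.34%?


Present value formula: PV = FV / (1 + r)^t
PV = $467,813.77 / (1 + 0.0834)^15.5
PV = $467,813.77 / 3.4612015
PV = $135,159.36

PV = FV / (1 + r)^t = $135,159.36


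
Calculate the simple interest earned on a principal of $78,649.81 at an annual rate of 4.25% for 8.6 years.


Simple interest formula: I = P × r × t
I = $78,649.81 × 0.0425 × 8.6
I = $28,746.51

I = P × r × t = $28,746.51


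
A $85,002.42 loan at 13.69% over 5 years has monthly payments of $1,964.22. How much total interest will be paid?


Total paid over the life of the loan = PMT × n.
Total paid = $1,964.22 × 60 = $117,853.20
Total interest = total paid − principal = $117,853.20 − $85,002.42 = $32,850.78

Total interest = (PMT × n) - PV = $32,850.78


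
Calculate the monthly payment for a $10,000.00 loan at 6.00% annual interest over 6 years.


Loan payment formula: PMT = PV × r / (1 − (1 + r)^(−n))
Monthly rate r = 0.06/12 = 0.005, n = 72 months
Denominator: 1 − (1 + 0.06/12)^(−72) = 0.301698
PMT = $10,000.00 × (0.06/12) / 0.301698
PMT = $165.73 per month

PMT = PV × r / (1-(1+r)^(-n)) = $165.73/month


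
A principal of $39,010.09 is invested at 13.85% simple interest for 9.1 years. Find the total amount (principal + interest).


Total amount formula: A = P(1 + rt) = P + P·r·t
Interest: I = P × r × t = $39,010.09 × 0.1385 × 9.1 = $49,166.37
A = P + I = $39,010.09 + $49,166.37 = $88,176.46

A = P + I = P(1 + rt) = $88,176.46


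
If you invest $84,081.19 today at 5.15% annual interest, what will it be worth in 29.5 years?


Future value formula: FV = PV × (1 + r)^t
FV = $84,081.19 × (1 + 0.0515)^29.5
FV = $84,081.19 × 4.39919965
FV = $369,889.94

FV = PV × (1 + r)^t = $369,889.94


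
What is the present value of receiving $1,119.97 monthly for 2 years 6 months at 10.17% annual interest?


Present value of an ordinary annuity: PV = PMT × (1 − (1 + r)^(−n)) / r
Monthly rate r = 0.1017/12 = 0.008475, n = 30
PV = $1,119.97 × (1 − (1 + 0.1017/12)^(−30)) / (0.1017/12)
PV = $1,119.97 × 26.391839
PV = $29,558.07

PV = PMT × (1-(1+r)^(-n))/r = $29,558.07


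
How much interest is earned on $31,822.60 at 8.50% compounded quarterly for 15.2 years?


Compound interest earned = final amount − principal.
A = P(1 + r/n)^(nt) = $31,822.60 × (1 + 0.085/4)^(4 × 15.2) = $114,278.75
Interest = A − P = $114,278.75 − $31,822.60 = $82,456.15

Interest = A - P = $82,456.15


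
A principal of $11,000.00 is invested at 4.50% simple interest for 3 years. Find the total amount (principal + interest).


Total amount formula: A = P(1 + rt) = P + P·r·t
Interest: I = P × r × t = $11,000.00 × 0.045 × 3 = $1,485.00
A = P + I = $11,000.00 + $1,485.00 = $12,485.00

A = P + I = P(1 + rt) = $12,485.00


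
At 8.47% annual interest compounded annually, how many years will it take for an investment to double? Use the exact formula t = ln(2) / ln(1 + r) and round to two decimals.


Doubling condition: (1 + r)^t = 2
Take ln of both sides: t × ln(1 + r) = ln(2)
t = ln(2) / ln(1 + r)
t = 0.693147 / 0.081303
t = 8.53

t = ln(2) / ln(1 + r) = 8.53 years


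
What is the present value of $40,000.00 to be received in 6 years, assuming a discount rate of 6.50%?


Present value formula: PV = FV / (1 + r)^t
PV = $40,000.00 / (1 + 0.065)^6
PV = $40,000.00 / 1.4591423
PV = $27,413.36

PV = FV / (1 + r)^t = $27,413.36


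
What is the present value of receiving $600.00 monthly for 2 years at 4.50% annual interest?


Present value of an ordinary annuity: PV = PMT × (1 − (1 + r)^(−n)) / r
Monthly rate r = 0.045/12 = 0.00375, n = 24
PV = $600.00 × (1 − (1 + 0.045/12)^(−24)) / (0.045/12)
PV = $600.00 × 22.910656
PV = $13,746.39

PV = PMT × (1-(1+r)^(-n))/r = $13,746.39


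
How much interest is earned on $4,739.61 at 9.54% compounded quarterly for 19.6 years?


Compound interest earned = final amount − principal.
A = P(1 + r/n)^(nt) = $4,739.61 × (1 + 0.0954/4)^(4 × 19.6) = $30,079.54
Interest = A − P = $30,079.54 − $4,739.61 = $25,339.93

Interest = A - P = $25,339.93


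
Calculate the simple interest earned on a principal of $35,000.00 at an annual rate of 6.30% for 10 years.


Simple interest formula: I = P × r × t
I = $35,000.00 × 0.063 × 10
I = $22,050.00

I = P × r × t = $22,050.00


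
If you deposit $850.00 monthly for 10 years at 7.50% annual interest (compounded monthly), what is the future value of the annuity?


Future value of an ordinary annuity: FV = PMT × ((1 + r)^n − 1) / r
Monthly rate r = 0.075/12 = 0.00625, n = 120
FV = $850.00 × ((1 + 0.075/12)^120 − 1) / (0.075/12)
FV = $850.00 × 177.930342
FV = $151,240.79

FV = PMT × ((1+r)^n - 1)/r = $151,240.79


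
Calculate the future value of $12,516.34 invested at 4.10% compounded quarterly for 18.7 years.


Compound interest formula: A = P(1 + r/n)^(nt)
A = $12,516.34 × (1 + 0.041/4)^(4 × 18.7)
Growth factor: (1 + 0.041/4)^74.8 = 2.144266
A = $12,516.34 × 2.144266
A = $26,838.36

A = P(1 + r/n)^(nt) = $26,838.36


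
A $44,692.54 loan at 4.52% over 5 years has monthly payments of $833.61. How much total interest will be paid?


Total paid over the life of the loan = PMT × n.
Total paid = $833.61 × 60 = $50,016.60
Total interest = total paid − principal = $50,016.60 − $44,692.54 = $5,324.06

Total interest = (PMT × n) - PV = $5,324.06


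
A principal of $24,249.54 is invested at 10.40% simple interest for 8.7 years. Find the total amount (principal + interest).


Total amount formula: A = P(1 + rt) = P + P·r·t
Interest: I = P × r × t = $24,249.54 × 0.104 × 8.7 = $21,940.98
A = P + I = $24,249.54 + $21,940.98 = $46,190.52

A = P + I = P(1 + rt) = $46,190.52


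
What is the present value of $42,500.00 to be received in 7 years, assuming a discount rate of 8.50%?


Present value formula: PV = FV / (1 + r)^t
PV = $42,500.00 / (1 + 0.085)^7
PV = $42,500.00 / 1.770142
PV = $24,009.37

PV = FV / (1 + r)^t = $24,009.37


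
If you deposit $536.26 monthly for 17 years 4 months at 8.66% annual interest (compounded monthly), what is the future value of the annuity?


Future value of an ordinary annuity: FV = PMT × ((1 + r)^n − 1) / r
Monthly rate r = 0.0866/12 ≈ 0.00721667, n = 208
FV = $536.26 × ((1 + 0.0866/12)^208 − 1) / (0.0866/12)
FV = $536.26 × 479.771797
FV = $257,282.42

FV = PMT × ((1+r)^n - 1)/r = $257,282.42


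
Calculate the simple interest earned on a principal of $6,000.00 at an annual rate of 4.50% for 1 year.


Simple interest formula: I = P × r × t
I = $6,000.00 × 0.045 × 1
I = $270.00

I = P × r × t = $270.00


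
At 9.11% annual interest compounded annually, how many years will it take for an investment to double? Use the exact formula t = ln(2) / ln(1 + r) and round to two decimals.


Doubling condition: (1 + r)^t = 2
Take ln of both sides: t × ln(1 + r) = ln(2)
t = ln(2) / ln(1 + r)
t = 0.693147 / 0.087186
t = 7.95

t = ln(2) / ln(1 + r) = 7.95 years


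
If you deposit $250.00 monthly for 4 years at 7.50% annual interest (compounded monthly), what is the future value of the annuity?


Future value of an ordinary annuity: FV = PMT × ((1 + r)^n − 1) / r
Monthly rate r = 0.075/12 = 0.00625, n = 48
FV = $250.00 × ((1 + 0.075/12)^48 − 1) / (0.075/12)
FV = $250.00 × 55.775864
FV = $13,943.97

FV = PMT × ((1+r)^n - 1)/r = $13,943.97


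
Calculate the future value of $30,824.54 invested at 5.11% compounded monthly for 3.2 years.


Compound interest formula: A = P(1 + r/n)^(nt)
A = $30,824.54 × (1 + 0.0511/12)^(12 × 3.2)
Growth factor: (1 + 0.0511/12)^38.4 = 1.17724013
A = $30,824.54 × 1.17724013
A = $36,287.89

A = P(1 + r/n)^(nt) = $36,287.89


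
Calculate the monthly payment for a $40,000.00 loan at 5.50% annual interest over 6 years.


Loan payment formula: PMT = PV × r / (1 − (1 + r)^(−n))
Monthly rate r = 0.055/12 ≈ 0.00458333, n = 72 months
Denominator: 1 − (1 + 0.055/12)^(−72) = 0.280534
PMT = $40,000.00 × (0.055/12) / 0.280534
PMT = $653.52 per month

PMT = PV × r / (1-(1+r)^(-n)) = $653.52/month


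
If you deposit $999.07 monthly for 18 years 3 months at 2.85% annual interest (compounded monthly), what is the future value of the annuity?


Future value of an ordinary annuity: FV = PMT × ((1 + r)^n − 1) / r
Monthly rate r = 0.0285/12 = 0.002375, n = 219
FV = $999.07 × ((1 + 0.0285/12)^219 − 1) / (0.0285/12)
FV = $999.07 × 286.821409
FV = $286,554.67

FV = PMT × ((1+r)^n - 1)/r = $286,554.67


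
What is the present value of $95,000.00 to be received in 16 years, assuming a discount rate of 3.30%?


Present value formula: PV = FV / (1 + r)^t
PV = $95,000.00 / (1 + 0.033)^16
PV = $95,000.00 / 1.681145
PV = $56,509.11

PV = FV / (1 + r)^t = $56,509.11


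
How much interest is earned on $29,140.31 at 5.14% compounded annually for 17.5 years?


Compound interest earned = final amount − principal.
A = P(1 + r/n)^(nt) = $29,140.31 × (1 + 0.0514/1)^(1 × 17.5) = $70,054.12
Interest = A − P = $70,054.12 − $29,140.31 = $40,913.81

Interest = A - P = $40,913.81


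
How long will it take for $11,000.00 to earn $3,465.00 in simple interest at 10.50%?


Rearrange the simple interest formula for t:
I = P × r × t  ⇒  t = I / (P × r)
t = $3,465.00 / ($11,000.00 × 0.105)
t = 3

t = I/(P×r) = 3 years


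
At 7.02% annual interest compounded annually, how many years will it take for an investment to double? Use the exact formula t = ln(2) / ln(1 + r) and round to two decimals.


Doubling condition: (1 + r)^t = 2
Take ln of both sides: t × ln(1 + r) = ln(2)
t = ln(2) / ln(1 + r)
t = 0.693147 / 0.067846
t = 10.22

t = ln(2) / ln(1 + r) = 10.22 years


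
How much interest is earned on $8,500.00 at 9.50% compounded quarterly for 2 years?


Compound interest earned = final amount − principal.
A = P(1 + r/n)^(nt) = $8,500.00 × (1 + 0.095/4)^(4 × 2) = $10,255.82
Interest = A − P = $10,255.82 − $8,500.00 = $1,755.82

Interest = A - P = $1,755.82


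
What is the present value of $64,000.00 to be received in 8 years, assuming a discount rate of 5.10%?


Present value formula: PV = FV / (1 + r)^t
PV = $64,000.00 / (1 + 0.051)^8
PV = $64,000.00 / 1.4887498
PV = $42,989.09

PV = FV / (1 + r)^t = $42,989.09


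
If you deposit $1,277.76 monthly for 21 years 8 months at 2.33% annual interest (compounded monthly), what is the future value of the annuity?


Future value of an ordinary annuity: FV = PMT × ((1 + r)^n − 1) / r
Monthly rate r = 0.0233/12 ≈ 0.00194167, n = 260
FV = $1,277.76 × ((1 + 0.0233/12)^260 − 1) / (0.0233/12)
FV = $1,277.76 × 337.801884
FV = $431,629.74

FV = PMT × ((1+r)^n - 1)/r = $431,629.74


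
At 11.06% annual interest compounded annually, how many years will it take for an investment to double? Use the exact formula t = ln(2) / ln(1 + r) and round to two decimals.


Doubling condition: (1 + r)^t = 2
Take ln of both sides: t × ln(1 + r) = ln(2)
t = ln(2) / ln(1 + r)
t = 0.693147 / 0.104900
t = 6.61

t = ln(2) / ln(1 + r) = 6.61 years


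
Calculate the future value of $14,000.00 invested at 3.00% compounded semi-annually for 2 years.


Compound interest formula: A = P(1 + r/n)^(nt)
A = $14,000.00 × (1 + 0.03/2)^(2 × 2)
Growth factor: (1 + 0.03/2)^4 = 1.0613636
A = $14,000.00 × 1.0613636
A = $14,859.09

A = P(1 + r/n)^(nt) = $14,859.09


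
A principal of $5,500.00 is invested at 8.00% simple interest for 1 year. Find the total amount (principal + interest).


Total amount formula: A = P(1 + rt) = P + P·r·t
Interest: I = P × r × t = $5,500.00 × 0.08 × 1 = $440.00
A = P + I = $5,500.00 + $440.00 = $5,940.00

A = P + I = P(1 + rt) = $5,940.00


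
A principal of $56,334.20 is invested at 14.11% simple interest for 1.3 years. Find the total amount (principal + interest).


Total amount formula: A = P(1 + rt) = P + P·r·t
Interest: I = P × r × t = $56,334.20 × 0.1411 × 1.3 = $10,333.38
A = P + I = $56,334.20 + $10,333.38 = $66,667.58

A = P + I = P(1 + rt) = $66,667.58


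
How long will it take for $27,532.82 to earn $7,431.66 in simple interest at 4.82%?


Rearrange the simple interest formula for t:
I = P × r × t  ⇒  t = I / (P × r)
t = $7,431.66 / ($27,532.82 × 0.0482)
t = 5.6

t = I/(P×r) = 5.6 years


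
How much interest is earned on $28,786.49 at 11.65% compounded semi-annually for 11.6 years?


Compound interest earned = final amount − principal.
A = P(1 + r/n)^(nt) = $28,786.49 × (1 + 0.1165/2)^(2 × 11.6) = $107,062.34
Interest = A − P = $107,062.34 − $28,786.49 = $78,275.85

Interest = A - P = $78,275.85


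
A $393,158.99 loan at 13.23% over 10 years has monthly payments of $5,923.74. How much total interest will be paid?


Total paid over the life of the loan = PMT × n.
Total paid = $5,923.74 × 120 = $710,848.80
Total interest = total paid − principal = $710,848.80 − $393,158.99 = $317,689.81

Total interest = (PMT × n) - PV = $317,689.81


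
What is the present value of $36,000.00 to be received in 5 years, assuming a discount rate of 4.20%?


Present value formula: PV = FV / (1 + r)^t
PV = $36,000.00 / (1 + 0.042)^5
PV = $36,000.00 / 1.2283966
PV = $29,306.50

PV = FV / (1 + r)^t = $29,306.50


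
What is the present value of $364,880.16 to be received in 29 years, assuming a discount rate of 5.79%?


Present value formula: PV = FV / (1 + r)^t
PV = $364,880.16 / (1 + 0.0579)^29
PV = $364,880.16 / 5.1155684
PV = $71,327.39

PV = FV / (1 + r)^t = $71,327.39


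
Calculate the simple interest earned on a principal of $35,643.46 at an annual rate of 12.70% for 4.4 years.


Simple interest formula: I = P × r × t
I = $35,643.46 × 0.127 × 4.4
I = $19,917.57

I = P × r × t = $19,917.57


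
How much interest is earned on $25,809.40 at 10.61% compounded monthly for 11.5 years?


Compound interest earned = final amount − principal.
A = P(1 + r/n)^(nt) = $25,809.40 × (1 + 0.1061/12)^(12 × 11.5) = $86,966.79
Interest = A − P = $86,966.79 − $25,809.40 = $61,157.39

Interest = A - P = $61,157.39


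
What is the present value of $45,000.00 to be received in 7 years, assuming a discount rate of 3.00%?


Present value formula: PV = FV / (1 + r)^t
PV = $45,000.00 / (1 + 0.03)^7
PV = $45,000.00 / 1.2298739
PV = $36,589.12

PV = FV / (1 + r)^t = $36,589.12


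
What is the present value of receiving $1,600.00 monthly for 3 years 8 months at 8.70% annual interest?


Present value of an ordinary annuity: PV = PMT × (1 − (1 + r)^(−n)) / r
Monthly rate r = 0.087/12 = 0.00725, n = 44
PV = $1,600.00 × (1 − (1 + 0.087/12)^(−44)) / (0.087/12)
PV = $1,600.00 × 37.556892
PV = $60,091.03

PV = PMT × (1-(1+r)^(-n))/r = $60,091.03


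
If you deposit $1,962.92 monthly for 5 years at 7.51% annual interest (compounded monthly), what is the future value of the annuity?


Future value of an ordinary annuity: FV = PMT × ((1 + r)^n − 1) / r
Monthly rate r = 0.0751/12 ≈ 0.00625833, n = 60
FV = $1,962.92 × ((1 + 0.0751/12)^60 − 1) / (0.0751/12)
FV = $1,962.92 × 72.545947
FV = $142,401.89

FV = PMT × ((1+r)^n - 1)/r = $142,401.89


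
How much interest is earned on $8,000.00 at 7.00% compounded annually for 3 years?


Compound interest earned = final amount − principal.
A = P(1 + r/n)^(nt) = $8,000.00 × (1 + 0.07/1)^(1 × 3) = $9,800.34
Interest = A − P = $9,800.34 − $8,000.00 = $1,800.34

Interest = A - P = $1,800.34


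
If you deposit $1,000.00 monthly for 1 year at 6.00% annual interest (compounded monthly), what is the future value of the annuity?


Future value of an ordinary annuity: FV = PMT × ((1 + r)^n − 1) / r
Monthly rate r = 0.06/12 = 0.005, n = 12
FV = $1,000.00 × ((1 + 0.06/12)^12 − 1) / (0.06/12)
FV = $1,000.00 × 12.335562
FV = $12,335.56

FV = PMT × ((1+r)^n - 1)/r = $12,335.56


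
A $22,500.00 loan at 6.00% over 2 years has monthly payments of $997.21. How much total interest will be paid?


Total paid over the life of the loan = PMT × n.
Total paid = $997.21 × 24 = $23,933.04
Total interest = total paid − principal = $23,933.04 − $22,500.00 = $1,433.04

Total interest = (PMT × n) - PV = $1,433.04


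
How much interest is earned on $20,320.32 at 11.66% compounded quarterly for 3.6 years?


Compound interest earned = final amount − principal.
A = P(1 + r/n)^(nt) = $20,320.32 × (1 + 0.1166/4)^(4 × 3.6) = $30,734.31
Interest = A − P = $30,734.31 − $20,320.32 = $10,413.99

Interest = A - P = $10,413.99


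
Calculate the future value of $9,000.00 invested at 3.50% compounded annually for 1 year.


Compound interest formula: A = P(1 + r/n)^(nt)
A = $9,000.00 × (1 + 0.035/1)^(1 × 1)
Growth factor: (1 + 0.035/1)^1 = 1.035000
A = $9,000.00 × 1.035000
A = $9,315.00

A = P(1 + r/n)^(nt) = $9,315.00


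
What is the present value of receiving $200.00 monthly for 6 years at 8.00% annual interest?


Present value of an ordinary annuity: PV = PMT × (1 − (1 + r)^(−n)) / r
Monthly rate r = 0.08/12 ≈ 0.00666667, n = 72
PV = $200.00 × (1 − (1 + 0.08/12)^(−72)) / (0.08/12)
PV = $200.00 × 57.034522
PV = $11,406.90

PV = PMT × (1-(1+r)^(-n))/r = $11,406.90


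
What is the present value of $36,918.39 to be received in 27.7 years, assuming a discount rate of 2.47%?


Present value formula: PV = FV / (1 + r)^t
PV = $36,918.39 / (1 + 0.0247)^27.7
PV = $36,918.39 / 1.965756
PV = $18,780.76

PV = FV / (1 + r)^t = $18,780.76
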